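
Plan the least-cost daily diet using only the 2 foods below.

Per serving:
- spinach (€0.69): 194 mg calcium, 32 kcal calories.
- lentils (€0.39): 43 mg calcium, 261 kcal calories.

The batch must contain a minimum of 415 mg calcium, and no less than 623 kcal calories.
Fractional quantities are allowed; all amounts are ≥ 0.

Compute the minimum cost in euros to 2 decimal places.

€1.99

Treat it as an LP. Let x1 = servings of spinach, x2 = servings of lentils.
Minimize 0.69x1 + 0.39x2 with:
  194x1 + 43x2 ≥ 415   (calcium)
  32x1 + 261x2 ≥ 623   (calories)
  x1, x2 ≥ 0.
Both inputs are positive at the optimum. Binding constraints: calcium and calories.
That vertex is x1 = 1.655, x2 = 2.184.
Total cost: 0.69·1.655 + 0.39·2.184 = 1.9937.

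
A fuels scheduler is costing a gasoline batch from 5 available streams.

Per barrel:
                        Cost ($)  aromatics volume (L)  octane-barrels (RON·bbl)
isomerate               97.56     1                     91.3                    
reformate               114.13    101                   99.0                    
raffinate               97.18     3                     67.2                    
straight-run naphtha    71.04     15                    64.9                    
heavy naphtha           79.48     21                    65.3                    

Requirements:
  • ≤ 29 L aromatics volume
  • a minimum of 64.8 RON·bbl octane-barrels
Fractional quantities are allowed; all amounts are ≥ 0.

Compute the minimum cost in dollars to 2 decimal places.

This is a linear program. Let x1 = barrels of isomerate, x2 = barrels of reformate, x3 = barrels of raffinate, x4 = barrels of straight-run naphtha, x5 = barrels of heavy naphtha.
min 97.56x1 + 114.13x2 + 97.18x3 + 71.04x4 + 79.48x5 subject to:
  1x1 + 101x2 + 3x3 + 15x4 + 21x5 ≤ 29   (aromatics volume)
  91.3x1 + 99x2 + 67.2x3 + 64.9x4 + 65.3x5 ≥ 64.8   (octane-barrels)
  x1, x2, x3, x4, x5 ≥ 0.
The minimum-cost mix takes nothing from reformate, raffinate, straight-run naphtha, heavy naphtha — only isomerate. The octane-barrels requirement is met with equality.
That vertex is x1 = 0.7097.
Total cost: 97.56·0.7097 = 69.2383.

$69.24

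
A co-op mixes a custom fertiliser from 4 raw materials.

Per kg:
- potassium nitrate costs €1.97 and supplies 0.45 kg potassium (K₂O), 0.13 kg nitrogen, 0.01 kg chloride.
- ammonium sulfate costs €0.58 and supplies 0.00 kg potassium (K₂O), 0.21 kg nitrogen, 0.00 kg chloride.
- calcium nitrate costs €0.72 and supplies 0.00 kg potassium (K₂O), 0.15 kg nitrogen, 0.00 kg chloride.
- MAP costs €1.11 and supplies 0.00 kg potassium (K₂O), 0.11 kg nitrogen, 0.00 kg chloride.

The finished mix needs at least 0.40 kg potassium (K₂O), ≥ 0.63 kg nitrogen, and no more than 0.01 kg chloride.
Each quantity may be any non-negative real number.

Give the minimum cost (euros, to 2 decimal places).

This is a linear program. Let x1 = kg of potassium nitrate, x2 = kg of ammonium sulfate, x3 = kg of calcium nitrate, x4 = kg of MAP.
Minimise 1.97x1 + 0.58x2 + 0.72x3 + 1.11x4 with:
  0.45x1 ≥ 0.4   (potassium (K₂O))
  0.13x1 + 0.21x2 + 0.15x3 + 0.11x4 ≥ 0.63   (nitrogen)
  0.01x1 ≤ 0.01   (chloride)
  x1, x2, x3, x4 ≥ 0.
The minimum-cost mix takes nothing from calcium nitrate, MAP — only potassium nitrate, ammonium sulfate. Binding constraints: potassium (K₂O) and nitrogen.
Optimal quantities: potassium nitrate = 0.8889 kg, ammonium sulfate = 2.45 kg.
Hence cost = 1.97·0.8889 + 0.58·2.45 = €3.1721.

€3.17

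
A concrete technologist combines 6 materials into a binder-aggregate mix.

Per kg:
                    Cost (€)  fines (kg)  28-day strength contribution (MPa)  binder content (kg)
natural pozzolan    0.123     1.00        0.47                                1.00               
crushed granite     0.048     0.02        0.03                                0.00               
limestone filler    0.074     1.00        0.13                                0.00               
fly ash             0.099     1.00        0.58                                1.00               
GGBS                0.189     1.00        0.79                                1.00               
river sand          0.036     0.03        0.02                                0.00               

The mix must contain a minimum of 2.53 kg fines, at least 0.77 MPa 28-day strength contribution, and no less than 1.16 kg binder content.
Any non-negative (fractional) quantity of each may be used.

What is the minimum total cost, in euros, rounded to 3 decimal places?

Treat it as an LP. Let x1 = kg of natural pozzolan, x2 = kg of crushed granite, x3 = kg of limestone filler, x4 = kg of fly ash, x5 = kg of GGBS, x6 = kg of river sand.
min 0.123x1 + 0.048x2 + 0.074x3 + 0.099x4 + 0.189x5 + 0.036x6 subject to:
  1x1 + 0.02x2 + 1x3 + 1x4 + 1x5 + 0.03x6 ≥ 2.53   (fines)
  0.47x1 + 0.03x2 + 0.13x3 + 0.58x4 + 0.79x5 + 0.02x6 ≥ 0.77   (28-day strength contribution)
  1x1 + 1x4 + 1x5 ≥ 1.16   (binder content)
  x1, x2, x3, x4, x5, x6 ≥ 0.
The optimal basis is {limestone filler, fly ash}; natural pozzolan, crushed granite, GGBS, river sand drop out. There the fines and binder content constraints are tight.
Optimal quantities: limestone filler = 1.37 kg, fly ash = 1.16 kg.
Hence cost = 0.074·1.37 + 0.099·1.16 = €0.21622.

€0.216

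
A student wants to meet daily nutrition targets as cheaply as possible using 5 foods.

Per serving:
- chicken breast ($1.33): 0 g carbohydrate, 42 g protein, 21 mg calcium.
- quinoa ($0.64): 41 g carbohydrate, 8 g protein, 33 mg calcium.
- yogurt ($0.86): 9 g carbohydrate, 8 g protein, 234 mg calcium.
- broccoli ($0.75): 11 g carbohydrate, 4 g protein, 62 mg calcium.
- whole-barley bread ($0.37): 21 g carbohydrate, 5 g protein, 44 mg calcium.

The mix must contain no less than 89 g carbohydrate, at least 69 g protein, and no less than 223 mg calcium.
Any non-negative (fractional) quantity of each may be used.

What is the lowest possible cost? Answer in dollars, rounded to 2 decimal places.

Let x1 = servings of chicken breast, x2 = servings of quinoa, x3 = servings of yogurt, x4 = servings of broccoli, x5 = servings of whole-barley bread.
Minimize 1.33x1 + 0.64x2 + 0.86x3 + 0.75x4 + 0.37x5 with:
  41x2 + 9x3 + 11x4 + 21x5 ≥ 89   (carbohydrate)
  42x1 + 8x2 + 8x3 + 4x4 + 5x5 ≥ 69   (protein)
  21x1 + 33x2 + 234x3 + 62x4 + 44x5 ≥ 223   (calcium)
  x1, x2, x3, x4, x5 ≥ 0.
The cheapest feasible vertex uses only chicken breast, yogurt, whole-barley bread; quinoa, broccoli are not used. There the carbohydrate, protein, calcium constraints are tight.
So chicken breast = 1.13 servings, yogurt = 0.05946 servings, whole-barley bread = 4.213 servings.
Hence cost = 1.33·1.13 + 0.86·0.05946 + 0.37·4.213 = $3.1128.

$3.11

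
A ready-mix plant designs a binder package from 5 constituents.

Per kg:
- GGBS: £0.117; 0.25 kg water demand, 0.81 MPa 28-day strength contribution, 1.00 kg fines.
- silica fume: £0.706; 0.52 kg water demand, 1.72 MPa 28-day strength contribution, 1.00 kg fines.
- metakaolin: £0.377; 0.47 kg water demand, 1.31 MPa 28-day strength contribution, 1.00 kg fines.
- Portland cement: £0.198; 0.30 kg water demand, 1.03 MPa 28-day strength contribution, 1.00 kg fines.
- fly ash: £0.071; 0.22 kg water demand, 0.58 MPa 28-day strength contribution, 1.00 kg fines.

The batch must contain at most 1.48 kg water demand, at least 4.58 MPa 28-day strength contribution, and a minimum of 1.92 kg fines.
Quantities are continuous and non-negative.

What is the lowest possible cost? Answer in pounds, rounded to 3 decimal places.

£0.641

This is a linear program. Let x1 = kg of GGBS, x2 = kg of silica fume, x3 = kg of metakaolin, x4 = kg of Portland cement, x5 = kg of fly ash.
Minimise 0.117x1 + 0.706x2 + 0.377x3 + 0.198x4 + 0.071x5 with:
  0.25x1 + 0.52x2 + 0.47x3 + 0.3x4 + 0.22x5 ≤ 1.48   (water demand)
  0.81x1 + 1.72x2 + 1.31x3 + 1.03x4 + 0.58x5 ≥ 4.58   (28-day strength contribution)
  1x1 + 1x2 + 1x3 + 1x4 + 1x5 ≥ 1.92   (fines)
  x1, x2, x3, x4, x5 ≥ 0.
At the optimum only GGBS, fly ash are positive (silica fume, metakaolin, Portland cement = 0). There the water demand and 28-day strength contribution constraints are tight.
Optimal quantities: GGBS = 4.494 kg, fly ash = 1.62 kg.
Total cost: 0.117·4.494 + 0.071·1.62 = 0.64082.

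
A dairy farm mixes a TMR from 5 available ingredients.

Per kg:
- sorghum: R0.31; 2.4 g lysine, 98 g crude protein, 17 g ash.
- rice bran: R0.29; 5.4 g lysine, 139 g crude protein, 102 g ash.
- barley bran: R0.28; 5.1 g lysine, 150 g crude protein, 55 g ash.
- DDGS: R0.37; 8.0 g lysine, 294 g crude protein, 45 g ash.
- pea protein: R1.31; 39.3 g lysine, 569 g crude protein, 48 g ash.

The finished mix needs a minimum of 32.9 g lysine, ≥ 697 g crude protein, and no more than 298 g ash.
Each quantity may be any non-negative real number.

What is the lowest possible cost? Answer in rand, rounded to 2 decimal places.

R1.22

Let x1 = kg of sorghum, x2 = kg of rice bran, x3 = kg of barley bran, x4 = kg of DDGS, x5 = kg of pea protein.
Minimise 0.31x1 + 0.29x2 + 0.28x3 + 0.37x4 + 1.31x5 with:
  2.4x1 + 5.4x2 + 5.1x3 + 8x4 + 39.3x5 ≥ 32.9   (lysine)
  98x1 + 139x2 + 150x3 + 294x4 + 569x5 ≥ 697   (crude protein)
  17x1 + 102x2 + 55x3 + 45x4 + 48x5 ≤ 298   (ash)
  x1, x2, x3, x4, x5 ≥ 0.
The cheapest feasible vertex uses only DDGS, pea protein; sorghum, rice bran, barley bran are not used. The lysine and crude protein requirements are met with equality.
That vertex is x4 = 1.238, x5 = 0.585.
Hence cost = 0.37·1.238 + 1.31·0.585 = R1.2244.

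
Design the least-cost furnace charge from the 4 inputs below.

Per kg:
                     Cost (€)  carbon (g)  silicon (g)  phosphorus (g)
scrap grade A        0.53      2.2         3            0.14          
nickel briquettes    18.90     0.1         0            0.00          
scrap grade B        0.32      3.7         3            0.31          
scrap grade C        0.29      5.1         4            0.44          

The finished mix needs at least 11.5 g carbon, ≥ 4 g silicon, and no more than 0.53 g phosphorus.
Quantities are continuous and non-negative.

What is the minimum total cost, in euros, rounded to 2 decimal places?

Let x1 = kg of scrap grade A, x2 = kg of nickel briquettes, x3 = kg of scrap grade B, x4 = kg of scrap grade C.
min 0.53x1 + 18.9x2 + 0.32x3 + 0.29x4 with:
  2.2x1 + 0.1x2 + 3.7x3 + 5.1x4 ≥ 11.5   (carbon)
  3x1 + 3x3 + 4x4 ≥ 4   (silicon)
  0.14x1 + 0.31x3 + 0.44x4 ≤ 0.53   (phosphorus)
  x1, x2, x3, x4 ≥ 0.
The optimal basis is {scrap grade A, nickel briquettes}; scrap grade B, scrap grade C drop out. There the carbon and phosphorus constraints are tight.
Optimal quantities: scrap grade A = 3.78571 kg, nickel briquettes = 31.7143 kg.
Total cost: 0.53·3.78571 + 18.9·31.7143 = 601.4067.

€601.41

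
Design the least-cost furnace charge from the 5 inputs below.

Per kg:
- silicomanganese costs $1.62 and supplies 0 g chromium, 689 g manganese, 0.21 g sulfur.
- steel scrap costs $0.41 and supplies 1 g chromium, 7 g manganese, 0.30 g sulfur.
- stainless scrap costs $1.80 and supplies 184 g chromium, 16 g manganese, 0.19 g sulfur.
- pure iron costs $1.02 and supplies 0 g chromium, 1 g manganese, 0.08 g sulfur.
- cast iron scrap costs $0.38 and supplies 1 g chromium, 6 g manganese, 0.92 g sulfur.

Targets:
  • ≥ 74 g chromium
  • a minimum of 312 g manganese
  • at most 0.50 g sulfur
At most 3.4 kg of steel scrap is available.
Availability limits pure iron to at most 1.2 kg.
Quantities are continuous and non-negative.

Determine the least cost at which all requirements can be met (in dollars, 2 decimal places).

$1.44

Let x1 = kg of silicomanganese, x2 = kg of steel scrap, x3 = kg of stainless scrap, x4 = kg of pure iron, x5 = kg of cast iron scrap.
Minimise 1.62x1 + 0.41x2 + 1.8x3 + 1.02x4 + 0.38x5 with:
  1x2 + 184x3 + 1x5 ≥ 74   (chromium)
  689x1 + 7x2 + 16x3 + 1x4 + 6x5 ≥ 312   (manganese)
  0.21x1 + 0.3x2 + 0.19x3 + 0.08x4 + 0.92x5 ≤ 0.5   (sulfur)
  x2 ≤ 3.4
  x4 ≤ 1.2
  x1, x2, x3, x4, x5 ≥ 0.
The minimum-cost mix takes nothing from steel scrap, pure iron, cast iron scrap — only silicomanganese, stainless scrap. There the chromium and manganese constraints are tight.
That vertex is x1 = 0.4435, x3 = 0.4022.
Total cost: 1.62·0.4435 + 1.8·0.4022 = 1.4424.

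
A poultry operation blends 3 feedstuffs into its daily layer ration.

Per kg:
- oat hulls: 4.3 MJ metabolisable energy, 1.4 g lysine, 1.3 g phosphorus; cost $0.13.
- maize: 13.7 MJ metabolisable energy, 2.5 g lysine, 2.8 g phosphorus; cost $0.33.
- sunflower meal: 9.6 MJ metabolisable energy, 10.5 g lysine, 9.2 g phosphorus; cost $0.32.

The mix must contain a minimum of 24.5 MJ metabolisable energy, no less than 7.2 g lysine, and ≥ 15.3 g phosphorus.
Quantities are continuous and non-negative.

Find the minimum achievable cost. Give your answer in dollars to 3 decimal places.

Let x1 = kg of oat hulls, x2 = kg of maize, x3 = kg of sunflower meal.
min 0.13x1 + 0.33x2 + 0.32x3 with:
  4.3x1 + 13.7x2 + 9.6x3 ≥ 24.5   (metabolisable energy)
  1.4x1 + 2.5x2 + 10.5x3 ≥ 7.2   (lysine)
  1.3x1 + 2.8x2 + 9.2x3 ≥ 15.3   (phosphorus)
  x1, x2, x3 ≥ 0.
The optimal basis is {maize, sunflower meal}; oat hulls drops out. Binding constraints: metabolisable energy and phosphorus.
So maize = 0.7919 kg, sunflower meal = 1.422 kg.
Cost = 0.33·0.7919 + 0.32·1.422 = 0.71637.

$0.716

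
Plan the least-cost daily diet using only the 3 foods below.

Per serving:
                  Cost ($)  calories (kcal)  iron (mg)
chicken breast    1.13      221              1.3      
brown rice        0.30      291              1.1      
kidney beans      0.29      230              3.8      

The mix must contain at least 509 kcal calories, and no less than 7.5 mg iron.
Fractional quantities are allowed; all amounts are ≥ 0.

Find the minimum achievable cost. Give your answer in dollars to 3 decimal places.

$0.625

This is a linear program. Let x1 = servings of chicken breast, x2 = servings of brown rice, x3 = servings of kidney beans.
Minimise 1.13x1 + 0.3x2 + 0.29x3 with:
  221x1 + 291x2 + 230x3 ≥ 509   (calories)
  1.3x1 + 1.1x2 + 3.8x3 ≥ 7.5   (iron)
  x1, x2, x3 ≥ 0.
The minimum-cost mix takes nothing from chicken breast — only brown rice, kidney beans. There the calories and iron constraints are tight.
Optimal quantities: brown rice = 0.2453 servings, kidney beans = 1.903 servings.
Objective = 0.3·0.2453 + 0.29·1.903 = 0.62546.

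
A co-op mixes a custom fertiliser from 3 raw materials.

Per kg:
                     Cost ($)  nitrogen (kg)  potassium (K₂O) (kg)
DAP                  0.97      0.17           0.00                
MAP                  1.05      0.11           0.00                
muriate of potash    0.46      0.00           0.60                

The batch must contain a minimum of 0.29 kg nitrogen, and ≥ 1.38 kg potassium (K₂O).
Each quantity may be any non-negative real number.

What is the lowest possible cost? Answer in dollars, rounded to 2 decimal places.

This is a linear program. Let x1 = kg of DAP, x2 = kg of MAP, x3 = kg of muriate of potash.
Minimise 0.97x1 + 1.05x2 + 0.46x3 with:
  0.17x1 + 0.11x2 ≥ 0.29   (nitrogen)
  0.6x3 ≥ 1.38   (potassium (K₂O))
  x1, x2, x3 ≥ 0.
The cheapest feasible vertex uses only DAP, muriate of potash; MAP is not used. The nitrogen and potassium (K₂O) requirements are met with equality.
Optimal quantities: DAP = 1.706 kg, muriate of potash = 2.3 kg.
Cost = 0.97·1.706 + 0.46·2.3 = 2.7128.

$2.71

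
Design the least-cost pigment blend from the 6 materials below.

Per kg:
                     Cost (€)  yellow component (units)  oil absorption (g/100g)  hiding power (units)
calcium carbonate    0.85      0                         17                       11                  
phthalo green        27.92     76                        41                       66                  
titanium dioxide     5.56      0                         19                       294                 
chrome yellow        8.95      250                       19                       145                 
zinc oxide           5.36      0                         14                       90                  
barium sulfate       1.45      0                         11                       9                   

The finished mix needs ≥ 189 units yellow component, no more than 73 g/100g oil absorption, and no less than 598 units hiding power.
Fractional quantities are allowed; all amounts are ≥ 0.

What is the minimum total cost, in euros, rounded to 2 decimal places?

€16.00

Treat it as an LP. Let x1 = kg of calcium carbonate, x2 = kg of phthalo green, x3 = kg of titanium dioxide, x4 = kg of chrome yellow, x5 = kg of zinc oxide, x6 = kg of barium sulfate.
Minimize 0.85x1 + 27.92x2 + 5.56x3 + 8.95x4 + 5.36x5 + 1.45x6 s.t.:
  76x2 + 250x4 ≥ 189   (yellow component)
  17x1 + 41x2 + 19x3 + 19x4 + 14x5 + 11x6 ≤ 73   (oil absorption)
  11x1 + 66x2 + 294x3 + 145x4 + 90x5 + 9x6 ≥ 598   (hiding power)
  x1, x2, x3, x4, x5, x6 ≥ 0.
The optimal basis is {titanium dioxide, chrome yellow}; calcium carbonate, phthalo green, zinc oxide, barium sulfate drop out. There the yellow component and hiding power constraints are tight.
So titanium dioxide = 1.661 kg, chrome yellow = 0.756 kg.
Cost = 5.56·1.661 + 8.95·0.756 = 16.0014.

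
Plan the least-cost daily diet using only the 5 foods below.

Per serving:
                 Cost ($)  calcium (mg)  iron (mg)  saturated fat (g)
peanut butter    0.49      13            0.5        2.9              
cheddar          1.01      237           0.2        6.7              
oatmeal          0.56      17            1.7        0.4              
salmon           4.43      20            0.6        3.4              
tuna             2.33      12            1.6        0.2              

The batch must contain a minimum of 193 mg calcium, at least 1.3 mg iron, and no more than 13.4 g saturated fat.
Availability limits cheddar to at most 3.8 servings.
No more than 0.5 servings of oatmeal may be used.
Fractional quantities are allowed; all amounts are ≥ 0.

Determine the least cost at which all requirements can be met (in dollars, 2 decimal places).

$1.33

Let x1 = servings of peanut butter, x2 = servings of cheddar, x3 = servings of oatmeal, x4 = servings of salmon, x5 = servings of tuna.
Minimise 0.49x1 + 1.01x2 + 0.56x3 + 4.43x4 + 2.33x5 with:
  13x1 + 237x2 + 17x3 + 20x4 + 12x5 ≥ 193   (calcium)
  0.5x1 + 0.2x2 + 1.7x3 + 0.6x4 + 1.6x5 ≥ 1.3   (iron)
  2.9x1 + 6.7x2 + 0.4x3 + 3.4x4 + 0.2x5 ≤ 13.4   (saturated fat)
  x2 ≤ 3.8
  x3 ≤ 0.5
  x1, x2, x3, x4, x5 ≥ 0.
At the optimum only peanut butter, cheddar, oatmeal are positive (salmon, tuna = 0). There the calcium, iron, the oatmeal cap constraints are tight.
That vertex is x1 = 0.6018, x2 = 0.7455, x3 = 0.5.
Hence cost = 0.49·0.6018 + 1.01·0.7455 + 0.56·0.5 = $1.3278.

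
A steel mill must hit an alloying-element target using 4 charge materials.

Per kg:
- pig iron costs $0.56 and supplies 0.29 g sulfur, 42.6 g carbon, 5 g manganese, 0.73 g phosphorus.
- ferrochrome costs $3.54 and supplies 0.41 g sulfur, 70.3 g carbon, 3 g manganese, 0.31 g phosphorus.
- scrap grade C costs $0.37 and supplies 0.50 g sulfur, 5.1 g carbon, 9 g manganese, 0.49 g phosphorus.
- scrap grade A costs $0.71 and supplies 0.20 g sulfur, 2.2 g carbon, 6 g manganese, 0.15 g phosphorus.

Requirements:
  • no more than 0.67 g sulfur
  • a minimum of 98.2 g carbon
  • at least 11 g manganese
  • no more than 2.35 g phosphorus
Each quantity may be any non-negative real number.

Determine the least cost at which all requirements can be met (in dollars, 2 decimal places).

$1.29

Set it up as a linear program. Let x1 = kg of pig iron, x2 = kg of ferrochrome, x3 = kg of scrap grade C, x4 = kg of scrap grade A.
Minimise 0.56x1 + 3.54x2 + 0.37x3 + 0.71x4 s.t.:
  0.29x1 + 0.41x2 + 0.5x3 + 0.2x4 ≤ 0.67   (sulfur)
  42.6x1 + 70.3x2 + 5.1x3 + 2.2x4 ≥ 98.2   (carbon)
  5x1 + 3x2 + 9x3 + 6x4 ≥ 11   (manganese)
  0.73x1 + 0.31x2 + 0.49x3 + 0.15x4 ≤ 2.35   (phosphorus)
  x1, x2, x3, x4 ≥ 0.
The cheapest feasible vertex uses only pig iron; ferrochrome, scrap grade C, scrap grade A are not used. There the carbon constraint is tight.
Optimal quantities: pig iron = 2.305 kg.
Hence cost = 0.56·2.305 = $1.2908.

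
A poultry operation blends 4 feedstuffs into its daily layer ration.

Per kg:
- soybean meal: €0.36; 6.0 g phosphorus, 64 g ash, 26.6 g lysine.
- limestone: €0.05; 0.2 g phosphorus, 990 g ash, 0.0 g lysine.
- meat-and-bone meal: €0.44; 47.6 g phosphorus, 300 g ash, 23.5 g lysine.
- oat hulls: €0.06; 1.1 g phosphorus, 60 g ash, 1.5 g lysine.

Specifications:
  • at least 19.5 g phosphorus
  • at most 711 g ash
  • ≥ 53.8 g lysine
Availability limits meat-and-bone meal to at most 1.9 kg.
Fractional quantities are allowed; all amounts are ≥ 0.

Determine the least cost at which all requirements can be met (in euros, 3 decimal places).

Treat it as an LP. Let x1 = kg of soybean meal, x2 = kg of limestone, x3 = kg of meat-and-bone meal, x4 = kg of oat hulls.
Minimise 0.36x1 + 0.05x2 + 0.44x3 + 0.06x4 subject to:
  6x1 + 0.2x2 + 47.6x3 + 1.1x4 ≥ 19.5   (phosphorus)
  64x1 + 990x2 + 300x3 + 60x4 ≤ 711   (ash)
  26.6x1 + 23.5x3 + 1.5x4 ≥ 53.8   (lysine)
  x3 ≤ 1.9
  x1, x2, x3, x4 ≥ 0.
At the optimum only soybean meal, meat-and-bone meal are positive (limestone, oat hulls = 0). There the phosphorus and lysine constraints are tight.
That vertex is x1 = 1.869, x3 = 0.1741.
Hence cost = 0.36·1.869 + 0.44·0.1741 = €0.74944.

€0.749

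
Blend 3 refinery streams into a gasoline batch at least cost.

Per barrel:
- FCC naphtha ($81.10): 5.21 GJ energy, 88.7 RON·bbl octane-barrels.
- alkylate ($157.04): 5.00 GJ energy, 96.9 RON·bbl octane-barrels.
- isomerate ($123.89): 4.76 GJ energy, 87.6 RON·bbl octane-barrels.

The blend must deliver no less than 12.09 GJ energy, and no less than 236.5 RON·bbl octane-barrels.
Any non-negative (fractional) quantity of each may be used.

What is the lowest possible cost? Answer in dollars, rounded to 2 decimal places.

This is a linear program. Let x1 = barrels of FCC naphtha, x2 = barrels of alkylate, x3 = barrels of isomerate.
Minimize 81.1x1 + 157.04x2 + 123.89x3 subject to:
  5.21x1 + 5x2 + 4.76x3 ≥ 12.09   (energy)
  88.7x1 + 96.9x2 + 87.6x3 ≥ 236.5   (octane-barrels)
  x1, x2, x3 ≥ 0.
The optimal basis is {FCC naphtha}; alkylate, isomerate drop out. The octane-barrels requirement is met with equality.
Optimal quantities: FCC naphtha = 2.6663 barrels.
Total cost: 81.1·2.6663 = 216.2369.

$216.24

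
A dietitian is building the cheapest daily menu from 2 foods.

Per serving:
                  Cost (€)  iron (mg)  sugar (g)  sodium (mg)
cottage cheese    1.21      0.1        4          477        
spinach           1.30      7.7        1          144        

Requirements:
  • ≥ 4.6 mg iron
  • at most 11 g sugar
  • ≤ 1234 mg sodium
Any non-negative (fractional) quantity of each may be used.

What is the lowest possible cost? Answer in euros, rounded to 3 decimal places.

€0.777

Set it up as a linear program. Let x1 = servings of cottage cheese, x2 = servings of spinach.
Minimise 1.21x1 + 1.3x2 subject to:
  0.1x1 + 7.7x2 ≥ 4.6   (iron)
  4x1 + 1x2 ≤ 11   (sugar)
  477x1 + 144x2 ≤ 1234   (sodium)
  x1, x2 ≥ 0.
The minimum-cost mix takes nothing from cottage cheese — only spinach. The iron requirement is met with equality.
That vertex is x2 = 0.5974.
Objective = 1.3·0.5974 = 0.77662.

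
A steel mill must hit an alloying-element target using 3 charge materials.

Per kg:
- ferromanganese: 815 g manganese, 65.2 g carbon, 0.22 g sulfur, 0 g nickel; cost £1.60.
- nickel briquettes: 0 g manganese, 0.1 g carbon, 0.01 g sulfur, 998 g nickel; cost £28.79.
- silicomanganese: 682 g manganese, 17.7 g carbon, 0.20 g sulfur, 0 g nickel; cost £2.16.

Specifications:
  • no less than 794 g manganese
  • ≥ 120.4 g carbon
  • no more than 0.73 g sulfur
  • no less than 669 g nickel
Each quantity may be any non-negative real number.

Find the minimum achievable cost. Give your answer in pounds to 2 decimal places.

£22.25

Let x1 = kg of ferromanganese, x2 = kg of nickel briquettes, x3 = kg of silicomanganese.
min 1.6x1 + 28.79x2 + 2.16x3 subject to:
  815x1 + 682x3 ≥ 794   (manganese)
  65.2x1 + 0.1x2 + 17.7x3 ≥ 120.4   (carbon)
  0.22x1 + 0.01x2 + 0.2x3 ≤ 0.73   (sulfur)
  998x2 ≥ 669   (nickel)
  x1, x2, x3 ≥ 0.
The cheapest feasible vertex uses only ferromanganese, nickel briquettes; silicomanganese is not used. Binding constraints: carbon and nickel.
So ferromanganese = 1.846 kg, nickel briquettes = 0.6703 kg.
Hence cost = 1.6·1.846 + 28.79·0.6703 = £22.2515.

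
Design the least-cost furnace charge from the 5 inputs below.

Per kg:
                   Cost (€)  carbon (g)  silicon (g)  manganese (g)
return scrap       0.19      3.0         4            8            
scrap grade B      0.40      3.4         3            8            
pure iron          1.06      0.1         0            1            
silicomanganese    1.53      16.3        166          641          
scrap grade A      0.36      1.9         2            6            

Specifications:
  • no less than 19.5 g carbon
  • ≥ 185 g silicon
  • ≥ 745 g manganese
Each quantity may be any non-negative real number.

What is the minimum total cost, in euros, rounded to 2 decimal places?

This is a linear program. Let x1 = kg of return scrap, x2 = kg of scrap grade B, x3 = kg of pure iron, x4 = kg of silicomanganese, x5 = kg of scrap grade A.
min 0.19x1 + 0.4x2 + 1.06x3 + 1.53x4 + 0.36x5 subject to:
  3x1 + 3.4x2 + 0.1x3 + 16.3x4 + 1.9x5 ≥ 19.5   (carbon)
  4x1 + 3x2 + 166x4 + 2x5 ≥ 185   (silicon)
  8x1 + 8x2 + 1x3 + 641x4 + 6x5 ≥ 745   (manganese)
  x1, x2, x3, x4, x5 ≥ 0.
The minimum-cost mix takes nothing from scrap grade B, pure iron, scrap grade A — only return scrap, silicomanganese. The carbon and manganese requirements are met with equality.
Solving gives x1 = 0.1986, x4 = 1.16.
Cost = 0.19·0.1986 + 1.53·1.16 = 1.8125.

€1.81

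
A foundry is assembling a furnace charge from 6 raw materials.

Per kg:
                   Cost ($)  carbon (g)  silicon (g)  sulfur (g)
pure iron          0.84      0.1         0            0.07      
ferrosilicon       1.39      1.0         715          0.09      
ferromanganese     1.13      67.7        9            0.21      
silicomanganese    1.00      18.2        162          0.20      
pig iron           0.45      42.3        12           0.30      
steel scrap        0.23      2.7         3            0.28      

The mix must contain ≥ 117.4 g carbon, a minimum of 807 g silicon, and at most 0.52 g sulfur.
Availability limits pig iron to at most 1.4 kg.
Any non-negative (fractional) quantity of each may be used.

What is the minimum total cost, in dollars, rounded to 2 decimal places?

Let x1 = kg of pure iron, x2 = kg of ferrosilicon, x3 = kg of ferromanganese, x4 = kg of silicomanganese, x5 = kg of pig iron, x6 = kg of steel scrap.
min 0.84x1 + 1.39x2 + 1.13x3 + 1x4 + 0.45x5 + 0.23x6 with:
  0.1x1 + 1x2 + 67.7x3 + 18.2x4 + 42.3x5 + 2.7x6 ≥ 117.4   (carbon)
  715x2 + 9x3 + 162x4 + 12x5 + 3x6 ≥ 807   (silicon)
  0.07x1 + 0.09x2 + 0.21x3 + 0.2x4 + 0.3x5 + 0.28x6 ≤ 0.52   (sulfur)
  x5 ≤ 1.4
  x1, x2, x3, x4, x5, x6 ≥ 0.
The cheapest feasible vertex uses only ferrosilicon, ferromanganese, pig iron; pure iron, silicomanganese, steel scrap are not used. Binding constraints: carbon, silicon, sulfur.
That vertex is x2 = 1.104, x3 = 1.496, x5 = 0.3549.
Total cost: 1.39·1.104 + 1.13·1.496 + 0.45·0.3549 = 3.3847.

$3.38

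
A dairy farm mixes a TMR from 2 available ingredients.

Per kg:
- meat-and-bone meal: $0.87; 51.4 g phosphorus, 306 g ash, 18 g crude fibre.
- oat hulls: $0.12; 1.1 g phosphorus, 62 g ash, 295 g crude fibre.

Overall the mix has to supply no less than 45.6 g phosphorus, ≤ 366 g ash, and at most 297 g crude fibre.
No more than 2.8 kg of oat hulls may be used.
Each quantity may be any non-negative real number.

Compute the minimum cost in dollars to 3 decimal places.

$0.772

Let x1 = kg of meat-and-bone meal, x2 = kg of oat hulls.
Minimise 0.87x1 + 0.12x2 with:
  51.4x1 + 1.1x2 ≥ 45.6   (phosphorus)
  306x1 + 62x2 ≤ 366   (ash)
  18x1 + 295x2 ≤ 297   (crude fibre)
  x2 ≤ 2.8
  x1, x2 ≥ 0.
The optimal basis is {meat-and-bone meal}; oat hulls drops out. There the phosphorus constraint is tight.
So meat-and-bone meal = 0.8872 kg.
Hence cost = 0.87·0.8872 = $0.77186.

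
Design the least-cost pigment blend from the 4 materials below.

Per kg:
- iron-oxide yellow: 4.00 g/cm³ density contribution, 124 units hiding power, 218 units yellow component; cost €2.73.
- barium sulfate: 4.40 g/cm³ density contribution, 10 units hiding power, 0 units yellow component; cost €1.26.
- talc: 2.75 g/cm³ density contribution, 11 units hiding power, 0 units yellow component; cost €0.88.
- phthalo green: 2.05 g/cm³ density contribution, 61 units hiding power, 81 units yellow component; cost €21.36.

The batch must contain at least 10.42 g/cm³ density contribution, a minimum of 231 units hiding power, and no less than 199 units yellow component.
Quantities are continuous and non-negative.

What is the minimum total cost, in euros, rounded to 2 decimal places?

Set it up as a linear program. Let x1 = kg of iron-oxide yellow, x2 = kg of barium sulfate, x3 = kg of talc, x4 = kg of phthalo green.
Minimize 2.73x1 + 1.26x2 + 0.88x3 + 21.36x4 s.t.:
  4x1 + 4.4x2 + 2.75x3 + 2.05x4 ≥ 10.42   (density contribution)
  124x1 + 10x2 + 11x3 + 61x4 ≥ 231   (hiding power)
  218x1 + 81x4 ≥ 199   (yellow component)
  x1, x2, x3, x4 ≥ 0.
The minimum-cost mix takes nothing from talc, phthalo green — only iron-oxide yellow, barium sulfate. Binding constraints: density contribution and hiding power.
Optimal quantities: iron-oxide yellow = 1.804 kg, barium sulfate = 0.728 kg.
Hence cost = 2.73·1.804 + 1.26·0.728 = €5.8422.

€5.84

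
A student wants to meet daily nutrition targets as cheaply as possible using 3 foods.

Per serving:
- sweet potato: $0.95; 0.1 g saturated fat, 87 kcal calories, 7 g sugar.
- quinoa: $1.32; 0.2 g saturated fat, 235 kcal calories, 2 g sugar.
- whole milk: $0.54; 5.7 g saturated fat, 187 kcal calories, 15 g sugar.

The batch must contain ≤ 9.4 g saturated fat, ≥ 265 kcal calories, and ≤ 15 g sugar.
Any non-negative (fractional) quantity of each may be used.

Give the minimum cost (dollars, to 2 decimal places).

$1.00

Let x1 = servings of sweet potato, x2 = servings of quinoa, x3 = servings of whole milk.
Minimize 0.95x1 + 1.32x2 + 0.54x3 subject to:
  0.1x1 + 0.2x2 + 5.7x3 ≤ 9.4   (saturated fat)
  87x1 + 235x2 + 187x3 ≥ 265   (calories)
  7x1 + 2x2 + 15x3 ≤ 15   (sugar)
  x1, x2, x3 ≥ 0.
The cheapest feasible vertex uses only quinoa, whole milk; sweet potato is not used. Binding constraints: calories and sugar.
Optimal quantities: quinoa = 0.3713 servings, whole milk = 0.9505 servings.
Objective = 1.32·0.3713 + 0.54·0.9505 = 1.0034.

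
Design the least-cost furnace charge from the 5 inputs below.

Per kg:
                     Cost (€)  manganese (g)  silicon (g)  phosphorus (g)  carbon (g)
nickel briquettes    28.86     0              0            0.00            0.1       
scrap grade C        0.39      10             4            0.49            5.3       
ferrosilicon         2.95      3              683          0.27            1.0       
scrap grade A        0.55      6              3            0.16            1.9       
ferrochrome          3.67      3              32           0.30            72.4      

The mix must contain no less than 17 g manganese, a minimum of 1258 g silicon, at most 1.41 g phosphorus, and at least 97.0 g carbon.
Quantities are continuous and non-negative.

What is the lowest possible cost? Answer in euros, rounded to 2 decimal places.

Let x1 = kg of nickel briquettes, x2 = kg of scrap grade C, x3 = kg of ferrosilicon, x4 = kg of scrap grade A, x5 = kg of ferrochrome.
Minimize 28.86x1 + 0.39x2 + 2.95x3 + 0.55x4 + 3.67x5 subject to:
  10x2 + 3x3 + 6x4 + 3x5 ≥ 17   (manganese)
  4x2 + 683x3 + 3x4 + 32x5 ≥ 1258   (silicon)
  0.49x2 + 0.27x3 + 0.16x4 + 0.3x5 ≤ 1.41   (phosphorus)
  0.1x1 + 5.3x2 + 1x3 + 1.9x4 + 72.4x5 ≥ 97   (carbon)
  x1, x2, x3, x4, x5 ≥ 0.
At the optimum only scrap grade C, ferrosilicon, ferrochrome are positive (nickel briquettes, scrap grade A = 0). The manganese, silicon, carbon requirements are met with equality.
That vertex is x2 = 0.7893, x3 = 1.778, x5 = 1.257.
Objective = 0.39·0.7893 + 2.95·1.778 + 3.67·1.257 = 10.1661.

€10.17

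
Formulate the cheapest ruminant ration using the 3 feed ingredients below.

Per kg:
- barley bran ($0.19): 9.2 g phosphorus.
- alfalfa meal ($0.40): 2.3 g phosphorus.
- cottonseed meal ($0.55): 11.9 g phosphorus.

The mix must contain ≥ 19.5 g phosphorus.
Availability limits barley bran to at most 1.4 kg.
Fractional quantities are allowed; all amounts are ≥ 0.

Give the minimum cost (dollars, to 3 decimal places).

Treat it as an LP. Let x1 = kg of barley bran, x2 = kg of alfalfa meal, x3 = kg of cottonseed meal.
Minimise 0.19x1 + 0.4x2 + 0.55x3 subject to:
  9.2x1 + 2.3x2 + 11.9x3 ≥ 19.5   (phosphorus)
  x1 ≤ 1.4
  x1, x2, x3 ≥ 0.
At the optimum only barley bran, cottonseed meal are positive (alfalfa meal = 0). Binding constraints: phosphorus and the barley bran cap.
So barley bran = 1.4 kg, cottonseed meal = 0.5563 kg.
Total cost: 0.19·1.4 + 0.55·0.5563 = 0.57197.

$0.572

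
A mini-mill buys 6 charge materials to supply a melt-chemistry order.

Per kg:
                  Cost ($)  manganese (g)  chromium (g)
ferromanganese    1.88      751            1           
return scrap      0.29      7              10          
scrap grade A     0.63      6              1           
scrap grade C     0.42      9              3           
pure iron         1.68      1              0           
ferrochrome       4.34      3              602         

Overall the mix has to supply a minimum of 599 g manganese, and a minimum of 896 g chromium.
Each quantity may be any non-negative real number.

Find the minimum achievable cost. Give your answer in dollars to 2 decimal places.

$7.94

This is a linear program. Let x1 = kg of ferromanganese, x2 = kg of return scrap, x3 = kg of scrap grade A, x4 = kg of scrap grade C, x5 = kg of pure iron, x6 = kg of ferrochrome.
Minimize 1.88x1 + 0.29x2 + 0.63x3 + 0.42x4 + 1.68x5 + 4.34x6 with:
  751x1 + 7x2 + 6x3 + 9x4 + 1x5 + 3x6 ≥ 599   (manganese)
  1x1 + 10x2 + 1x3 + 3x4 + 602x6 ≥ 896   (chromium)
  x1, x2, x3, x4, x5, x6 ≥ 0.
The minimum-cost mix takes nothing from return scrap, scrap grade A, scrap grade C, pure iron — only ferromanganese, ferrochrome. Binding constraints: manganese and chromium.
Solving gives x1 = 0.7917, x6 = 1.487.
Objective = 1.88·0.7917 + 4.34·1.487 = 7.9420.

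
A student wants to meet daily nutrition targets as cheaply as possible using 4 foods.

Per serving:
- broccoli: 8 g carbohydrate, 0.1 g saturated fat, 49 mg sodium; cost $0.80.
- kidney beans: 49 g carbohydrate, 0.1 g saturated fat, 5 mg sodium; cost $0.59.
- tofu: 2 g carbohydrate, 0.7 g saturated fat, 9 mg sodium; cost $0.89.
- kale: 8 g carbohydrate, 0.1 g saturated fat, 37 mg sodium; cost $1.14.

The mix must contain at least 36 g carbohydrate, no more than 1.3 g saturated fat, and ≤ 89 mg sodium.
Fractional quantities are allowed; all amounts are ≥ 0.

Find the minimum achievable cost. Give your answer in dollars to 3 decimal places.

$0.433

Let x1 = servings of broccoli, x2 = servings of kidney beans, x3 = servings of tofu, x4 = servings of kale.
Minimise 0.8x1 + 0.59x2 + 0.89x3 + 1.14x4 subject to:
  8x1 + 49x2 + 2x3 + 8x4 ≥ 36   (carbohydrate)
  0.1x1 + 0.1x2 + 0.7x3 + 0.1x4 ≤ 1.3   (saturated fat)
  49x1 + 5x2 + 9x3 + 37x4 ≤ 89   (sodium)
  x1, x2, x3, x4 ≥ 0.
At the optimum only kidney beans is positive (broccoli, tofu, kale = 0). The carbohydrate requirement is met with equality.
So kidney beans = 0.7347 servings.
Total cost: 0.59·0.7347 = 0.43347.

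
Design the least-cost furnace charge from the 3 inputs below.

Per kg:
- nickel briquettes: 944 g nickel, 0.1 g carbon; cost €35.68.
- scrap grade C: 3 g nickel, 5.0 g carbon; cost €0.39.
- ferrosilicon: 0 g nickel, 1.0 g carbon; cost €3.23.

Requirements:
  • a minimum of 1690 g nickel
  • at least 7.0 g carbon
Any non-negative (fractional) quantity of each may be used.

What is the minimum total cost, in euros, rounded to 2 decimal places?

Set it up as a linear program. Let x1 = kg of nickel briquettes, x2 = kg of scrap grade C, x3 = kg of ferrosilicon.
min 35.68x1 + 0.39x2 + 3.23x3 subject to:
  944x1 + 3x2 ≥ 1690   (nickel)
  0.1x1 + 5x2 + 1x3 ≥ 7   (carbon)
  x1, x2, x3 ≥ 0.
At the optimum only nickel briquettes, scrap grade C are positive (ferrosilicon = 0). Binding constraints: nickel and carbon.
That vertex is x1 = 1.7859, x2 = 1.3643.
Objective = 35.68·1.7859 + 0.39·1.3643 = 64.2530.

€64.25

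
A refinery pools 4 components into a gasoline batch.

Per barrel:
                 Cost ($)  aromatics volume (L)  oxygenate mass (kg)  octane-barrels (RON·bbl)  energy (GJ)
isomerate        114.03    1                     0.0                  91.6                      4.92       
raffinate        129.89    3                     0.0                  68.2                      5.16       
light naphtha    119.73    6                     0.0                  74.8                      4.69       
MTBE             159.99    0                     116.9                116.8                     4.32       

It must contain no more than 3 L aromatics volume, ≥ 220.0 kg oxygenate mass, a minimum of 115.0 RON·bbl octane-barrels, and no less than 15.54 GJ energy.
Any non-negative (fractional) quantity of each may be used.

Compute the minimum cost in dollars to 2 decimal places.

$472.83

This is a linear program. Let x1 = barrels of isomerate, x2 = barrels of raffinate, x3 = barrels of light naphtha, x4 = barrels of MTBE.
Minimise 114.03x1 + 129.89x2 + 119.73x3 + 159.99x4 s.t.:
  1x1 + 3x2 + 6x3 ≤ 3   (aromatics volume)
  116.9x4 ≥ 220   (oxygenate mass)
  91.6x1 + 68.2x2 + 74.8x3 + 116.8x4 ≥ 115   (octane-barrels)
  4.92x1 + 5.16x2 + 4.69x3 + 4.32x4 ≥ 15.54   (energy)
  x1, x2, x3, x4 ≥ 0.
The minimum-cost mix takes nothing from raffinate, light naphtha — only isomerate, MTBE. Binding constraints: oxygenate mass and energy.
Optimal quantities: isomerate = 1.506 barrels, MTBE = 1.882 barrels.
Hence cost = 114.03·1.506 + 159.99·1.882 = $472.8304.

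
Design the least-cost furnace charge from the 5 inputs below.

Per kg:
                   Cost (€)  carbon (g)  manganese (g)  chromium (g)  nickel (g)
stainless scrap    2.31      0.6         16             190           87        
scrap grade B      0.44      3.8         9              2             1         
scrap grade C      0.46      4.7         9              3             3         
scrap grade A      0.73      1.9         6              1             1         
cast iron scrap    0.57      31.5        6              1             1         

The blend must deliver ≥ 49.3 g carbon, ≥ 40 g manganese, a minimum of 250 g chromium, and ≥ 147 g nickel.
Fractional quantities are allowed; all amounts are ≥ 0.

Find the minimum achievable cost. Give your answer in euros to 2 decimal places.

Let x1 = kg of stainless scrap, x2 = kg of scrap grade B, x3 = kg of scrap grade C, x4 = kg of scrap grade A, x5 = kg of cast iron scrap.
Minimize 2.31x1 + 0.44x2 + 0.46x3 + 0.73x4 + 0.57x5 subject to:
  0.6x1 + 3.8x2 + 4.7x3 + 1.9x4 + 31.5x5 ≥ 49.3   (carbon)
  16x1 + 9x2 + 9x3 + 6x4 + 6x5 ≥ 40   (manganese)
  190x1 + 2x2 + 3x3 + 1x4 + 1x5 ≥ 250   (chromium)
  87x1 + 1x2 + 3x3 + 1x4 + 1x5 ≥ 147   (nickel)
  x1, x2, x3, x4, x5 ≥ 0.
At the optimum only stainless scrap, scrap grade C, cast iron scrap are positive (scrap grade B, scrap grade A = 0). The carbon, manganese, nickel requirements are met with equality.
That vertex is x1 = 1.655, x3 = 0.5338, x5 = 1.454.
Hence cost = 2.31·1.655 + 0.46·0.5338 + 0.57·1.454 = €4.8974.

€4.90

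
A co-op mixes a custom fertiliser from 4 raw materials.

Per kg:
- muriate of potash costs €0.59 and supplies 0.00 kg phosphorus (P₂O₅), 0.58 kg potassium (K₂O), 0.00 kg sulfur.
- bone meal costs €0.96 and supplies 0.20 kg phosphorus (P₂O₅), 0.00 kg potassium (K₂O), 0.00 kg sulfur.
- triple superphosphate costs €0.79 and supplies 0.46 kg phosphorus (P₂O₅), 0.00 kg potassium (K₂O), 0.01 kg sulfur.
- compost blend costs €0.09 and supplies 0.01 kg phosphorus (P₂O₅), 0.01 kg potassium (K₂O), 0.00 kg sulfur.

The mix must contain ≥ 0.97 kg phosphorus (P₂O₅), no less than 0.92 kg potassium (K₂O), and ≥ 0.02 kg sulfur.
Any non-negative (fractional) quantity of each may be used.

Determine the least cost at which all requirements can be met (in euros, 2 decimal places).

Let x1 = kg of muriate of potash, x2 = kg of bone meal, x3 = kg of triple superphosphate, x4 = kg of compost blend.
min 0.59x1 + 0.96x2 + 0.79x3 + 0.09x4 with:
  0.2x2 + 0.46x3 + 0.01x4 ≥ 0.97   (phosphorus (P₂O₅))
  0.58x1 + 0.01x4 ≥ 0.92   (potassium (K₂O))
  0.01x3 ≥ 0.02   (sulfur)
  x1, x2, x3, x4 ≥ 0.
At the optimum only muriate of potash, triple superphosphate are positive (bone meal, compost blend = 0). Binding constraints: phosphorus (P₂O₅) and potassium (K₂O).
So muriate of potash = 1.586 kg, triple superphosphate = 2.109 kg.
Cost = 0.59·1.586 + 0.79·2.109 = 2.6019.

€2.60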